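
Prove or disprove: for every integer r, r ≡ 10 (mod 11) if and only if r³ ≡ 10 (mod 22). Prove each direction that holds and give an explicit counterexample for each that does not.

(⇒) This fails: take r = 21. Then 21 ≡ 10 (mod 11), but 21³ = 9261 ≡ 21 (mod 22), not 10.

(⇐) Conversely, the residues r modulo 22 with r³ ≡ 10 (mod 22) are exactly {10}, and each is ≡ 10 (mod 11).

Only the converse holds.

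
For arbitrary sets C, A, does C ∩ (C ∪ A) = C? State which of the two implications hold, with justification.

Forward inclusion. Let x ∈ C ∩ (C ∪ A). Then either x ∈ C and x ∉ A; or x ∈ C ∩ A. In each case x ∈ C, so C ∩ (C ∪ A) ⊆ C.

Reverse inclusion. Let x ∈ C. Then either x ∈ C and x ∉ A; or x ∈ C ∩ A. In each case x ∈ C ∩ (C ∪ A), so C ⊆ C ∩ (C ∪ A).

The two sets are equal.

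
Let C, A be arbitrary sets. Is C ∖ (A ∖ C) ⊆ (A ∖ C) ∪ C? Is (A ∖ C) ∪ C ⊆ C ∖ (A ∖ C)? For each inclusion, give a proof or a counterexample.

(⊆) Let x ∈ C ∖ (A ∖ C). Then either x ∈ C and x ∉ A; or x ∈ C ∩ A. In each case x ∈ (A ∖ C) ∪ C, so C ∖ (A ∖ C) ⊆ (A ∖ C) ∪ C.

(⊇) This inclusion fails. Take C = ∅, A = {1}; then 1 ∈ (A ∖ C) ∪ C but 1 ∉ C ∖ (A ∖ C).

The sets are not equal: only the forward inclusion holds.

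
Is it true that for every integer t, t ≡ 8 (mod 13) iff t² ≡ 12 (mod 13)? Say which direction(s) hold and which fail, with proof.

The forward direction holds; the converse fails.

[⇐] This fails: take t = 5. Then 5² = 25 ≡ 12 (mod 13), yet 5 ≡ 5 (mod 13), not 8.

[⇒] Suppose t ≡ 8 (mod 13). Write t = 13j + 8. Then (13j + 8)² = 169j² + 208j + 64 = 13(13j² + 16j + 4) + 12, so t² ≡ 12 (mod 13).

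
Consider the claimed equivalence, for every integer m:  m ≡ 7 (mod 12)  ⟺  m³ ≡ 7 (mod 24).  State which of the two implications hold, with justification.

(⇒) fails; (⇐) holds.

(→) This fails: take m = 19. Then 19 ≡ 7 (mod 12), but 19³ = 6859 ≡ 19 (mod 24), not 7.

(←) Conversely, the residues r modulo 24 with r³ ≡ 7 (mod 24) are exactly {7}, and each is ≡ 7 (mod 12).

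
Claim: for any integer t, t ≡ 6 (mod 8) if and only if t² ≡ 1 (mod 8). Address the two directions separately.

[⇒] This fails: take t = 6. Then 6 ≡ 6 (mod 8), but 6² = 36 ≡ 4 (mod 8), not 1.

[⇐] This fails: take t = 1. Then 1² = 1 ≡ 1 (mod 8), yet 1 ≡ 1 (mod 8), not 6.

Neither direction holds.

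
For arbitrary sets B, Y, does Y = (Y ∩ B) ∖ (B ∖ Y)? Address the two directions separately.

The sets are not equal: only the reverse inclusion holds.

(⊇) Let x ∈ (Y ∩ B) ∖ (B ∖ Y). Then x ∈ B ∩ Y, from which x ∈ Y.

(⊆) This inclusion fails. Take B = ∅, Y = {1}; then 1 ∈ Y but 1 ∉ (Y ∩ B) ∖ (B ∖ Y).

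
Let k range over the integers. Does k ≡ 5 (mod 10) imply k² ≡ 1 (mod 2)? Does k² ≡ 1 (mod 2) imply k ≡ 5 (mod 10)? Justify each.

[⇒] Suppose k ≡ 5 (mod 10). Then k² ≡ 5² = 25 (mod 10), and since 2 ∣ 10, also k² ≡ 1 (mod 2).

[⇐] This fails: take k = 1. Then 1² = 1 ≡ 1 (mod 2), yet 1 ≡ 1 (mod 10), not 5.

Only the forward implication holds.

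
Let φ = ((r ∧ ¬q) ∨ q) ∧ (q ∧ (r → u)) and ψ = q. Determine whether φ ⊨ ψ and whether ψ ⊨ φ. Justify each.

Forward direction. Assume the antecedent. If u is true, the antecedent forces (u = T, q = T, r = F) or (u = T, q = T, r = T), and q holds there. If u is false, the antecedent forces (u = F, q = T, r = F), and q holds there. Either way q holds.

Converse. This fails. Under u = F, q = T, r = T, the left side is false but the right side is true.

The forward direction holds; the converse fails.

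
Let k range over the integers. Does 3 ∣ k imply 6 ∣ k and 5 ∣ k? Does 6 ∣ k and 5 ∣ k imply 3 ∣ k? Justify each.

Converse. Suppose 6 ∣ k and 5 ∣ k. Any common multiple of 6 and 5 is a multiple of their lcm; here gcd(6, 5) = 1, so lcm(6, 5) = 6·5 = 30, so 30 ∣ k. Since 3 ∣ 30, it follows that 3 ∣ k.

Forward direction. This fails: take k = 3. Certainly 3 ∣ 3, but 6 ∤ 3.

(⇒) fails; (⇐) holds.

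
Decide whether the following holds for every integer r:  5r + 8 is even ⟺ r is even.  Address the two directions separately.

Equivalent; both directions hold.

(⟹) Suppose 5r + 8 is even. Since 5 is odd, 5r and r have the same parity, so 5r + 8 ≡ r + 8 (mod 2). As 8 is even, 5r + 8 is even exactly when r is even. Thus r is even.

(⟸) Conversely, suppose r is even; write r = 2j. Then 5r + 8 = 5·(2j) + 8 = 2·5j + 8, which is even.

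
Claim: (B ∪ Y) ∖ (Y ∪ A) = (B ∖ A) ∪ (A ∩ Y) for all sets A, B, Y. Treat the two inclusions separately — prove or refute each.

Forward inclusion. Let x ∈ (B ∪ Y) ∖ (Y ∪ A). Then x ∈ B and x ∉ A, Y, from which x ∈ (B ∖ A) ∪ (A ∩ Y).

Reverse inclusion. This inclusion fails. Take A = {1}, B = ∅, Y = {1}; then 1 ∈ (B ∖ A) ∪ (A ∩ Y) but 1 ∉ (B ∪ Y) ∖ (Y ∪ A).

The sets are not equal: only the forward inclusion holds.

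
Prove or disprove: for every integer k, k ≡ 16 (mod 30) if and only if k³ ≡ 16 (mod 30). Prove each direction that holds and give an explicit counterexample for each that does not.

Both implications hold.

(→) Suppose k ≡ 16 (mod 30). Write k = 30j + 16. Then (30j + 16)³ = 27000j³ + 43200j² + 23040j + 4096 = 30(900j³ + 1440j² + 768j + 136) + 16, so k³ ≡ 16 (mod 30).

(←) Conversely, suppose k³ ≡ 16 (mod 30). The only residue r in {0, …, 29} with r³ ≡ 16 (mod 30) is r = 16, so k ≡ 16 (mod 30).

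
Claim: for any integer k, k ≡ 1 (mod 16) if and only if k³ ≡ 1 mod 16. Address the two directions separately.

[⇒] Suppose k ≡ 1 (mod 16). Write k = 16j + 1. Then (16j + 1)³ = 4096j³ + 768j² + 48j + 1 = 16(256j³ + 48j² + 3j) + 1, so k³ ≡ 1 (mod 16).

[⇐] Conversely, suppose k³ ≡ 1 (mod 16). The only residue r in {0, …, 15} with r³ ≡ 1 (mod 16) is r = 1, so k ≡ 1 (mod 16).

Both directions hold.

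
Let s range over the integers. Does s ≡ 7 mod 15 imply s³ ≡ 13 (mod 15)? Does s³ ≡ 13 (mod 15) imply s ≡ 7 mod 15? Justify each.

(⟹) Suppose s ≡ 7 mod 15. Write s = 15j + 7. Then (15j + 7)³ = 3375j³ + 4725j² + 2205j + 343 = 15(225j³ + 315j² + 147j + 22) + 13, so s³ ≡ 13 (mod 15).

(⟸) Conversely, suppose s³ ≡ 13 (mod 15). The only residue r in {0, …, 14} with r³ ≡ 13 (mod 15) is r = 7, so s ≡ 7 (mod 15).

The biconditional holds.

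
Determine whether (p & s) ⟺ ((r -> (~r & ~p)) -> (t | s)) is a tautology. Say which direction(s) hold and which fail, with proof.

The forward direction holds; the converse fails.

(⇒) Assume the antecedent. If t is true, (r -> (~r & ~p)) -> (t | s) reduces to true regardless of the other variables. If t is false, the antecedent forces (t = F, r = F, p = T, s = T) or (t = F, r = T, p = T, s = T), and (r -> (~r & ~p)) -> (t | s) holds there. Either way (r -> (~r & ~p)) -> (t | s) holds.

(⇐) This fails. Under t = T, r = F, p = F, s = F, the left side is false but the right side is true.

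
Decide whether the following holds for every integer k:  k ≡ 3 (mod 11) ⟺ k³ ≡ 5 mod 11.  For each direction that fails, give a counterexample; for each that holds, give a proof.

(⇒) Suppose k ≡ 3 (mod 11). Write k = 11j + 3. Then (11j + 3)³ = 1331j³ + 1089j² + 297j + 27 = 11(121j³ + 99j² + 27j + 2) + 5, so k³ ≡ 5 (mod 11).

(⇐) For the converse, argue contrapositively. If k ≢ 3 (mod 11), then k is congruent to one of 0, 1, 2, 4, 5, 6, 7, 8, 9, 10 modulo 11, and these give k³ ≡ 0, 1, 8, 9, 4, 7, 2, 6, 3, 10 respectively — never 5.

Both implications hold.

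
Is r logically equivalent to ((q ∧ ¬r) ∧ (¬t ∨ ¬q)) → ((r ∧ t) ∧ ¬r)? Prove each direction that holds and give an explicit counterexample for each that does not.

[⇒] Assume the antecedent. If q is true, the antecedent forces (q = T, t = F, r = T) or (q = T, t = T, r = T), and the consequent holds there. If q is false, the consequent reduces to true regardless of the other variables. Either way the consequent holds.

[⇐] This fails. Under q = F, t = F, r = F, the left side is false but the right side is true.

Only the forward direction holds.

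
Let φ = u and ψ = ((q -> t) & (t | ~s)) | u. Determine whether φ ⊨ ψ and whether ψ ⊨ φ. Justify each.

(⟹) Assume the antecedent. If u is true, ((q -> t) & (t | ~s)) | u reduces to true regardless of the other variables. If u is false, the antecedent cannot hold. Either way ((q -> t) & (t | ~s)) | u holds.

(⟸) This fails. Under q = F, u = F, s = F, t = F, the left side is false but the right side is true.

(⇒) holds; (⇐) fails.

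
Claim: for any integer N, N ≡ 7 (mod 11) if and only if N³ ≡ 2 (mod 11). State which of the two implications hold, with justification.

Forward direction. Suppose N ≡ 7 (mod 11). Write N = 11j + 7. Then (11j + 7)³ = 1331j³ + 2541j² + 1617j + 343 = 11(121j³ + 231j² + 147j + 31) + 2, so N³ ≡ 2 (mod 11).

Converse. Suppose N³ ≡ 2 (mod 11). The only residue r in {0, …, 10} with r³ ≡ 2 (mod 11) is r = 7, so N ≡ 7 (mod 11).

Both directions hold; the statement is true.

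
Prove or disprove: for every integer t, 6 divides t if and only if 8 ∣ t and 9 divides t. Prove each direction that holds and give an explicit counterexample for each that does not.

The forward direction fails; the converse holds.

Forward direction. This fails: take t = 6. Certainly 6 ∣ 6, but 8 ∤ 6.

Converse. Suppose 8 ∣ t and 9 ∣ t. Any common multiple of 8 and 9 is a multiple of their lcm; here gcd(8, 9) = 1, so lcm(8, 9) = 8·9 = 72, so 72 ∣ t. Since 6 ∣ 72, it follows that 6 ∣ t.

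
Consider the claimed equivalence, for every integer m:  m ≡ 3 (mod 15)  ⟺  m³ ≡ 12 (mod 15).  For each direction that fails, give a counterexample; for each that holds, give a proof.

Both directions hold.

[⇒] Suppose m ≡ 3 (mod 15). Write m = 15j + 3. Then (15j + 3)³ = 3375j³ + 2025j² + 405j + 27 = 15(225j³ + 135j² + 27j + 1) + 12, so m³ ≡ 12 (mod 15).

[⇐] Conversely, suppose m³ ≡ 12 (mod 15). The only residue r in {0, …, 14} with r³ ≡ 12 (mod 15) is r = 3, so m ≡ 3 (mod 15).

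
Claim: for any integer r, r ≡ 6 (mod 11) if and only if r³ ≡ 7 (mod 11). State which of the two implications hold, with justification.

[⇒] Suppose r ≡ 6 (mod 11). Write r = 11j + 6. Then (11j + 6)³ = 1331j³ + 2178j² + 1188j + 216 = 11(121j³ + 198j² + 108j + 19) + 7, so r³ ≡ 7 (mod 11).

[⇐] For the converse, argue contrapositively. If r ≢ 6 (mod 11), then r is congruent to one of 0, 1, 2, 3, 4, 5, 7, 8, 9, 10 modulo 11, and these give r³ ≡ 0, 1, 8, 5, 9, 4, 2, 6, 3, 10 respectively — never 7.

Both directions hold; the statement is true.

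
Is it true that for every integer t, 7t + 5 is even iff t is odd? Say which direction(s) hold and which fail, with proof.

The biconditional holds.

[⇒] Suppose 7t + 5 is even. Since 7 is odd, 7t and t have the same parity, so 7t + 5 ≡ t + 5 (mod 2). As 5 is odd, 7t + 5 is even exactly when t is odd. Thus t is odd.

[⇐] Conversely, suppose t is odd; write t = 2j + 1. Then 7t + 5 = 7·(2j + 1) + 5 = 2·7j + 12, which is even.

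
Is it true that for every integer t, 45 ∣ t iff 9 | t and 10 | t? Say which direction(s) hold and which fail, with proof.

Only the converse holds.

(⇒) This fails: take t = 45. Certainly 45 ∣ 45, but 10 ∤ 45.

(⇐) Suppose 9 ∣ t and 10 ∣ t. Any common multiple of 9 and 10 is a multiple of their lcm; here gcd(9, 10) = 1, so lcm(9, 10) = 9·10 = 90, so 90 ∣ t. Since 45 ∣ 90, it follows that 45 ∣ t.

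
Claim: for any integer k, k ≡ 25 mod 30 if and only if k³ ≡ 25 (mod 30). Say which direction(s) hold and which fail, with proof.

(⇒) Suppose k ≡ 25 mod 30. Write k = 30j + 25. Then (30j + 25)³ = 27000j³ + 67500j² + 56250j + 15625 = 30(900j³ + 2250j² + 1875j + 520) + 25, so k³ ≡ 25 (mod 30).

(⇐) Conversely, suppose k³ ≡ 25 (mod 30). The only residue r in {0, …, 29} with r³ ≡ 25 (mod 30) is r = 25, so k ≡ 25 (mod 30).

Both directions hold; the statement is true.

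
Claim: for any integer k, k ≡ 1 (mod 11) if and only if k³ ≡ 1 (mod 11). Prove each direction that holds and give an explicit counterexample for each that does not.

Both directions hold.

Forward direction. Suppose k ≡ 1 (mod 11). Write k = 11j + 1. Then (11j + 1)³ = 1331j³ + 363j² + 33j + 1 = 11(121j³ + 33j² + 3j) + 1, so k³ ≡ 1 (mod 11).

Converse. For the converse, argue contrapositively. If k ≢ 1 (mod 11), then k is congruent to one of 0, 2, 3, 4, 5, 6, 7, 8, 9, 10 modulo 11, and these give k³ ≡ 0, 8, 5, 9, 4, 7, 2, 6, 3, 10 respectively — never 1.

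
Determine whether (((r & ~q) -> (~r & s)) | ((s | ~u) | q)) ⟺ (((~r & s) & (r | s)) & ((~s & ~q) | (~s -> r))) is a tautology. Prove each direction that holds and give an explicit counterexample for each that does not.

The forward direction fails; the converse holds.

(⇐) Assume the antecedent. If r is true, the antecedent cannot hold. If r is false, the consequent reduces to true regardless of the other variables. Either way the consequent holds.

(⇒) This fails. Under r = F, u = F, q = F, s = F, the left side is true but the right side is false.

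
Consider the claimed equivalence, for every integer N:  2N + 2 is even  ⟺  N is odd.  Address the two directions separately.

(⇒) This fails: take N = 0. Then 2N + 2 = 2, which is even, yet N = 0 is even, not odd.

(⇐) Suppose N is odd. Since 2 is even, 2N is even for every N, so 2N + 2 has the same parity as 2, which is even. Hence 2N + 2 is even.

The forward direction fails; the converse holds.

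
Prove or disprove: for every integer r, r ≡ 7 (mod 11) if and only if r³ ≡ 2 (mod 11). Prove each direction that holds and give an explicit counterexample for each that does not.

Both implications hold.

(←) For the converse, argue contrapositively. If r ≢ 7 (mod 11), then r is congruent to one of 0, 1, 2, 3, 4, 5, 6, 8, 9, 10 modulo 11, and these give r³ ≡ 0, 1, 8, 5, 9, 4, 7, 6, 3, 10 respectively — never 2.

(→) Suppose r ≡ 7 (mod 11). Write r = 11j + 7. Then (11j + 7)³ = 1331j³ + 2541j² + 1617j + 343 = 11(121j³ + 231j² + 147j + 31) + 2, so r³ ≡ 2 (mod 11).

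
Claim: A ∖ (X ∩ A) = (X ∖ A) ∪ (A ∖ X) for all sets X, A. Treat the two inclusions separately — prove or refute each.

Only the forward inclusion holds.

(⟸) This inclusion fails. Take X = {1}, A = ∅; then 1 ∈ (X ∖ A) ∪ (A ∖ X) but 1 ∉ A ∖ (X ∩ A).

(⟹) Let x ∈ A ∖ (X ∩ A). Then x ∈ A and x ∉ X, from which x ∈ (X ∖ A) ∪ (A ∖ X).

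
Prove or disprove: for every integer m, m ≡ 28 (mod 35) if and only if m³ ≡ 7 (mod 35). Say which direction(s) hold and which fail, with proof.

Forward direction. Suppose m ≡ 28 (mod 35). Write m = 35j + 28. Then (35j + 28)³ = 42875j³ + 102900j² + 82320j + 21952 = 35(1225j³ + 2940j² + 2352j + 627) + 7, so m³ ≡ 7 (mod 35).

Converse. Suppose m³ ≡ 7 (mod 35). The only residue r in {0, …, 34} with r³ ≡ 7 (mod 35) is r = 28, so m ≡ 28 (mod 35).

Both directions hold; the statement is true.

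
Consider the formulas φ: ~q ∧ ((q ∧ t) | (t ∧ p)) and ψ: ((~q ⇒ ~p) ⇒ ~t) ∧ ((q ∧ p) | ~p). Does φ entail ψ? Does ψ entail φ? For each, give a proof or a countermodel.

Forward direction. This fails. Under t = T, p = T, q = F, the left side is true but the right side is false.

Converse. This fails. Under t = F, p = F, q = F, the left side is false but the right side is true.

Both directions fail.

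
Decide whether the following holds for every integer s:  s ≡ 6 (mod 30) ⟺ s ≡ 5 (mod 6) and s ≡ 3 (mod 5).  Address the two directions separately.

Neither direction holds.

(⟹) This fails: s = 6 gives 6 ≡ 6 (mod 30) but 6 ≡ 0 (mod 6), so the conjunction on the right does not hold.

(⟸) This fails: s = 23 satisfies both congruences on the right (23 ≡ 5 mod 6 and 23 ≡ 3 mod 5) yet 23 ≡ 23 (mod 30), not 6.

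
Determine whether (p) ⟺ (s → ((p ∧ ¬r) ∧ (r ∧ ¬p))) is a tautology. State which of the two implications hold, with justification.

(⇒) This fails. Under p = T, s = T, r = F, the left side is true but the right side is false.

(⇐) This fails. Under p = F, s = F, r = F, the left side is false but the right side is true.

Both directions fail.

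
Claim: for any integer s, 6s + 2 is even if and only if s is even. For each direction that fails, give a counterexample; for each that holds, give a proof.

Not equivalent: only (⇐) holds.

Forward direction. This fails: take s = 5. Then 6s + 2 = 32, which is even, yet s = 5 is odd, not even.

Converse. Suppose s is even. Since 6 is even, 6s is even for every s, so 6s + 2 has the same parity as 2, which is even. Hence 6s + 2 is even.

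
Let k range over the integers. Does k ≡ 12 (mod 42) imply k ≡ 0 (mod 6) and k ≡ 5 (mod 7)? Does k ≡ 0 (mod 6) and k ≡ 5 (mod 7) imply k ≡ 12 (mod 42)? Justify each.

[⇒] Suppose k ≡ 12 (mod 42); write k = 42j + 12. Since 6 ∣ 42, reducing mod 6 gives k ≡ 12 ≡ 0 (mod 6); since 7 ∣ 42, reducing mod 7 gives k ≡ 12 ≡ 5 (mod 7).

[⇐] Conversely, if k ≡ 0 (mod 6) and k ≡ 5 (mod 7), then by the Chinese remainder theorem k ≡ 12 (mod 42). This is exactly k ≡ 12 (mod 42).

Both directions hold.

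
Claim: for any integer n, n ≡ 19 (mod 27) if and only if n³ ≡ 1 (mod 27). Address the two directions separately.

Only the forward direction holds.

(→) Suppose n ≡ 19 (mod 27). Write n = 27j + 19. Then (27j + 19)³ = 19683j³ + 41553j² + 29241j + 6859 = 27(729j³ + 1539j² + 1083j + 254) + 1, so n³ ≡ 1 (mod 27).

(←) This fails: take n = 1. Then 1³ = 1 ≡ 1 (mod 27), yet 1 ≡ 1 (mod 27), not 19.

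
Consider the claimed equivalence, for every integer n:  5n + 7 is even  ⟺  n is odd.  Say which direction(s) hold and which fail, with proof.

Both implications hold.

Forward direction. Suppose 5n + 7 is even. Since 5 is odd, 5n and n have the same parity, so 5n + 7 ≡ n + 7 (mod 2). As 7 is odd, 5n + 7 is even exactly when n is odd. Thus n is odd.

Converse. Suppose n is odd; write n = 2j + 1. Then 5n + 7 = 5·(2j + 1) + 7 = 2·5j + 12, which is even.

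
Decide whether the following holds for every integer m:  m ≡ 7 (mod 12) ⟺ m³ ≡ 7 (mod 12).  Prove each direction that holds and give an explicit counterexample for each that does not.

The biconditional holds.

[⇒] Suppose m ≡ 7 (mod 12). Write m = 12j + 7. Then (12j + 7)³ = 1728j³ + 3024j² + 1764j + 343 = 12(144j³ + 252j² + 147j + 28) + 7, so m³ ≡ 7 (mod 12).

[⇐] Conversely, suppose m³ ≡ 7 (mod 12). The only residue r in {0, …, 11} with r³ ≡ 7 (mod 12) is r = 7, so m ≡ 7 (mod 12).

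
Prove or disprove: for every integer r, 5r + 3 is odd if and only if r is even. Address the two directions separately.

(⇒) Suppose 5r + 3 is odd. Since 5 is odd, 5r and r have the same parity, so 5r + 3 ≡ r + 3 (mod 2). As 3 is odd, 5r + 3 is odd exactly when r is even. Thus r is even.

(⇐) Conversely, suppose r is even; write r = 2j. Then 5r + 3 = 5·(2j) + 3 = 2·5j + 3, which is odd.

The biconditional holds.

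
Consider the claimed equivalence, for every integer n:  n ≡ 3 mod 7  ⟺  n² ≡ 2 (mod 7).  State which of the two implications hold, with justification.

Not equivalent: only (⇒) holds.

(⇒) Suppose n ≡ 3 mod 7. Write n = 7j + 3. Then (7j + 3)² = 49j² + 42j + 9 = 7(7j² + 6j + 1) + 2, so n² ≡ 2 (mod 7).

(⇐) This fails: take n = 4. Then 4² = 16 ≡ 2 (mod 7), yet 4 ≡ 4 (mod 7), not 3.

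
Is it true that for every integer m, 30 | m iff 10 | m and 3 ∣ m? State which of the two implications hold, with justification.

(⇐) Suppose 10 ∣ m and 3 ∣ m. Any common multiple of 10 and 3 is a multiple of their lcm; here gcd(10, 3) = 1, so lcm(10, 3) = 10·3 = 30, so 30 ∣ m.

(⇒) If 30 ∣ m, write m = 30q. Since 30 = 3·10, m = 10·(3q), so 10 ∣ m; and since 30 = 10·3, m = 3·(10q), so 3 ∣ m.

Both directions hold; the statement is true.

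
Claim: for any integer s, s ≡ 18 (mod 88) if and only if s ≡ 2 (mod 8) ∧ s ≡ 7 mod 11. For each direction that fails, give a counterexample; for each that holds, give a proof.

(→) Suppose s ≡ 18 (mod 88); write s = 88j + 18. Since 8 ∣ 88, reducing mod 8 gives s ≡ 18 ≡ 2 (mod 8); since 11 ∣ 88, reducing mod 11 gives s ≡ 18 ≡ 7 (mod 11).

(←) Conversely, if s ≡ 2 (mod 8) and s ≡ 7 (mod 11), then by the Chinese remainder theorem s ≡ 18 (mod 88). This is exactly s ≡ 18 (mod 88).

The biconditional holds.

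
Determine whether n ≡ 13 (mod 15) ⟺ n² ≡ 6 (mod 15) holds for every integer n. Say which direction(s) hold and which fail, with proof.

[⇒] This fails: take n = 13. Then 13 ≡ 13 (mod 15), but 13² = 169 ≡ 4 (mod 15), not 6.

[⇐] This fails: take n = 6. Then 6² = 36 ≡ 6 (mod 15), yet 6 ≡ 6 (mod 15), not 13.

Neither implication holds.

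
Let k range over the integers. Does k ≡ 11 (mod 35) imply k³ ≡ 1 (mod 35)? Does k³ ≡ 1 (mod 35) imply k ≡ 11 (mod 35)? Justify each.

(→) Suppose k ≡ 11 (mod 35). Write k = 35j + 11. Then (35j + 11)³ = 42875j³ + 40425j² + 12705j + 1331 = 35(1225j³ + 1155j² + 363j + 38) + 1, so k³ ≡ 1 (mod 35).

(←) This fails: take k = 1. Then 1³ = 1 ≡ 1 (mod 35), yet 1 ≡ 1 (mod 35), not 11.

The forward direction holds; the converse fails.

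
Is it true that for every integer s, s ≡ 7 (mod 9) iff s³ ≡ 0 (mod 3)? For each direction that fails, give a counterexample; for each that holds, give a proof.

(⇒) fails and (⇐) fails.

(⟹) This fails: take s = 7. Then 7 ≡ 7 (mod 9), but 7³ = 343 ≡ 1 (mod 3), not 0.

(⟸) This fails: take s = 0. Then 0³ = 0 ≡ 0 (mod 3), yet 0 ≡ 0 (mod 9), not 7.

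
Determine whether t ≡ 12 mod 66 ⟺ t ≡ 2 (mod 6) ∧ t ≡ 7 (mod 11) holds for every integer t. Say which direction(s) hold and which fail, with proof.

(⇒) This fails: t = 12 gives 12 ≡ 12 (mod 66) but 12 ≡ 0 (mod 6), so the conjunction on the right does not hold.

(⇐) This fails: t = 62 satisfies both congruences on the right (62 ≡ 2 mod 6 and 62 ≡ 7 mod 11) yet 62 ≡ 62 (mod 66), not 12.

Both directions fail.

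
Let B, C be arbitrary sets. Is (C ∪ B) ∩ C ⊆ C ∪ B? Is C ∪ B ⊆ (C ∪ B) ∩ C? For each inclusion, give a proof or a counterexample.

(⟹) Let x ∈ (C ∪ B) ∩ C. Then either x ∈ C and x ∉ B; or x ∈ B ∩ C. In each case x ∈ C ∪ B, so (C ∪ B) ∩ C ⊆ C ∪ B.

(⟸) This inclusion fails. Take B = {1}, C = ∅; then 1 ∈ C ∪ B but 1 ∉ (C ∪ B) ∩ C.

Only the forward inclusion holds.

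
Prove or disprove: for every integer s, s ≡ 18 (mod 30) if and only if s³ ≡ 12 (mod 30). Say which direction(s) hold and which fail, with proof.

(⇒) Suppose s ≡ 18 (mod 30). Write s = 30j + 18. Then (30j + 18)³ = 27000j³ + 48600j² + 29160j + 5832 = 30(900j³ + 1620j² + 972j + 194) + 12, so s³ ≡ 12 (mod 30).

(⇐) Conversely, suppose s³ ≡ 12 (mod 30). The only residue r in {0, …, 29} with r³ ≡ 12 (mod 30) is r = 18, so s ≡ 18 (mod 30).

Both implications hold.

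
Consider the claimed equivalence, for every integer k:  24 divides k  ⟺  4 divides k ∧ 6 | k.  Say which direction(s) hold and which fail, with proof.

Forward direction. If 24 ∣ k, write k = 24q. Since 24 = 6·4, k = 4·(6q), so 4 ∣ k; and since 24 = 4·6, k = 6·(4q), so 6 ∣ k.

Converse. This fails: take k = 12. Both 4 ∣ 12 and 6 ∣ 12, yet 12 is not a multiple of 24 (since 12 = 0·24 + 12), so 24 ∤ 12.

Only the forward implication holds.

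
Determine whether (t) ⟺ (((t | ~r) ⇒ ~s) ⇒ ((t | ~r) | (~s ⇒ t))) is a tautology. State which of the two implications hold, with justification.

[⇒] Assume the antecedent. If s is true, the consequent reduces to true regardless of the other variables. If s is false, the antecedent forces (s = F, r = F, t = T) or (s = F, r = T, t = T), and the consequent holds there. Either way the consequent holds.

[⇐] This fails. Under s = F, r = F, t = F, the left side is false but the right side is true.

Not equivalent: only (⇒) holds.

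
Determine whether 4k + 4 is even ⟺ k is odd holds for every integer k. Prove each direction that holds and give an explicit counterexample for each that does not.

(⇒) This fails: take k = 2. Then 4k + 4 = 12, which is even, yet k = 2 is even, not odd.

(⇐) Suppose k is odd. Since 4 is even, 4k is even for every k, so 4k + 4 has the same parity as 4, which is even. Hence 4k + 4 is even.

(⇒) fails; (⇐) holds.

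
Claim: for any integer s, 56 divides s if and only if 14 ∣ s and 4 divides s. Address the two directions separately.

(⇐) This fails: take s = 28. Both 14 ∣ 28 and 4 ∣ 28, yet 28 is not a multiple of 56 (since 28 = 0·56 + 28), so 56 ∤ 28.

(⇒) If 56 ∣ s, write s = 56q. Since 56 = 4·14, s = 14·(4q), so 14 ∣ s; and since 56 = 14·4, s = 4·(14q), so 4 ∣ s.

Only the forward direction holds.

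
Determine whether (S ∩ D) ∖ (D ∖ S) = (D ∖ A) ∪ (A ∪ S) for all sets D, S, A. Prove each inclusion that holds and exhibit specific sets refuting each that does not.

(⊆) holds; (⊇) fails.

(⟹) Let x ∈ (S ∩ D) ∖ (D ∖ S). Then either x ∈ D ∩ S and x ∉ A; or x ∈ D ∩ S ∩ A. In each case x ∈ (D ∖ A) ∪ (A ∪ S), so (S ∩ D) ∖ (D ∖ S) ⊆ (D ∖ A) ∪ (A ∪ S).

(⟸) This inclusion fails. Take D = {1}, S = ∅, A = ∅; then 1 ∈ (D ∖ A) ∪ (A ∪ S) but 1 ∉ (S ∩ D) ∖ (D ∖ S).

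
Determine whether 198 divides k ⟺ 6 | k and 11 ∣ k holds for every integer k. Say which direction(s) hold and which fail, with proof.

Forward direction. If 198 ∣ k, write k = 198q. Since 198 = 33·6, k = 6·(33q), so 6 ∣ k; and since 198 = 18·11, k = 11·(18q), so 11 ∣ k.

Converse. This fails: take k = 66. Both 6 ∣ 66 and 11 ∣ 66, yet 66 is not a multiple of 198 (since 66 = 0·198 + 66), so 198 ∤ 66.

(⇒) holds; (⇐) fails.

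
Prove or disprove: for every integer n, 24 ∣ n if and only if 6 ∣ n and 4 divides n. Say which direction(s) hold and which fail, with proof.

Not equivalent: only (⇒) holds.

[⇐] This fails: take n = 12. Both 6 ∣ 12 and 4 ∣ 12, yet 12 is not a multiple of 24 (since 12 = 0·24 + 12), so 24 ∤ 12.

[⇒] If 24 ∣ n, write n = 24q. Since 24 = 4·6, n = 6·(4q), so 6 ∣ n; and since 24 = 6·4, n = 4·(6q), so 4 ∣ n.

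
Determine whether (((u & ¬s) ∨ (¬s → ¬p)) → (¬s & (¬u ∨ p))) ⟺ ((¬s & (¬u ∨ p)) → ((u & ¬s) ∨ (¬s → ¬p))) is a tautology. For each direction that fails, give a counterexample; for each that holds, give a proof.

(→) This fails. Under u = F, s = F, p = T, the left side is true but the right side is false.

(←) This fails. Under u = T, s = F, p = F, the left side is false but the right side is true.

(⇒) fails and (⇐) fails.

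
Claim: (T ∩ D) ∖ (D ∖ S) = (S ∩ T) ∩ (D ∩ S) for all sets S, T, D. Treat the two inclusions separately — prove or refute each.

Reverse inclusion. Let x ∈ (S ∩ T) ∩ (D ∩ S). Then x ∈ S ∩ T ∩ D, from which x ∈ (T ∩ D) ∖ (D ∖ S).

Forward inclusion. Let x ∈ (T ∩ D) ∖ (D ∖ S). Then x ∈ S ∩ T ∩ D, from which x ∈ (S ∩ T) ∩ (D ∩ S).

Both inclusions hold; the sets are equal.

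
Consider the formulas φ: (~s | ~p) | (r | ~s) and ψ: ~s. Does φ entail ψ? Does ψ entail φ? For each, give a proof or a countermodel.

(⇐) Assume the antecedent. If p is true, the antecedent forces (p = T, r = F, s = F) or (p = T, r = T, s = F), and (~s | ~p) | (r | ~s) holds there. If p is false, (~s | ~p) | (r | ~s) reduces to true regardless of the other variables. Either way (~s | ~p) | (r | ~s) holds.

(⇒) This fails. Under p = F, r = F, s = T, the left side is true but the right side is false.

Not equivalent: only (⇐) holds.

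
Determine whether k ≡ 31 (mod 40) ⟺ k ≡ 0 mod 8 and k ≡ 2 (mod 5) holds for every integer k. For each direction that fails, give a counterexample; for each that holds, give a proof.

[⇒] This fails: k = 31 gives 31 ≡ 31 (mod 40) but 31 ≡ 7 (mod 8), so the conjunction on the right does not hold.

[⇐] This fails: k = 32 satisfies both congruences on the right (32 ≡ 0 mod 8 and 32 ≡ 2 mod 5) yet 32 ≡ 32 (mod 40), not 31.

Neither direction holds.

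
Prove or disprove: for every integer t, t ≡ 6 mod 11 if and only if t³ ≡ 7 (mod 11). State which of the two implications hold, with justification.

The biconditional holds.

[⇒] Suppose t ≡ 6 mod 11. Write t = 11j + 6. Then (11j + 6)³ = 1331j³ + 2178j² + 1188j + 216 = 11(121j³ + 198j² + 108j + 19) + 7, so t³ ≡ 7 (mod 11).

[⇐] Conversely, suppose t³ ≡ 7 (mod 11). The only residue r in {0, …, 10} with r³ ≡ 7 (mod 11) is r = 6, so t ≡ 6 (mod 11).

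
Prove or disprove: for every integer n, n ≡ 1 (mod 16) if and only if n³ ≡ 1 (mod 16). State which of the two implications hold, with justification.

Both directions hold; the statement is true.

Converse. Suppose n³ ≡ 1 (mod 16). The only residue r in {0, …, 15} with r³ ≡ 1 (mod 16) is r = 1, so n ≡ 1 (mod 16).

Forward direction. Suppose n ≡ 1 (mod 16). Write n = 16j + 1. Then (16j + 1)³ = 4096j³ + 768j² + 48j + 1 = 16(256j³ + 48j² + 3j) + 1, so n³ ≡ 1 (mod 16).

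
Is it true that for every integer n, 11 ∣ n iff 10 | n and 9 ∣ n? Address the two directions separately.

(⟹) This fails: take n = 11. Certainly 11 ∣ 11, but 10 ∤ 11.

(⟸) This fails: take n = 90. Both 10 ∣ 90 and 9 ∣ 90, yet 90 is not a multiple of 11 (since 90 = 8·11 + 2), so 11 ∤ 90.

Both directions fail.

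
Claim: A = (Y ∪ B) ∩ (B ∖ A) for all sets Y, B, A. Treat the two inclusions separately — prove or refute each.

(⊆) This inclusion fails. Take Y = ∅, B = ∅, A = {1}; then 1 ∈ A but 1 ∉ (Y ∪ B) ∩ (B ∖ A).

(⊇) This inclusion fails. Take Y = ∅, B = {1}, A = ∅; then 1 ∈ (Y ∪ B) ∩ (B ∖ A) but 1 ∉ A.

(⊆) fails and (⊇) fails.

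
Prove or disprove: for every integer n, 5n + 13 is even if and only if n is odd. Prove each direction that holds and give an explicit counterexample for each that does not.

Equivalent; both directions hold.

[⇒] Suppose 5n + 13 is even. Since 5 is odd, 5n and n have the same parity, so 5n + 13 ≡ n + 13 (mod 2). As 13 is odd, 5n + 13 is even exactly when n is odd. Thus n is odd.

[⇐] Conversely, suppose n is odd; write n = 2j + 1. Then 5n + 13 = 5·(2j + 1) + 13 = 2·5j + 18, which is even.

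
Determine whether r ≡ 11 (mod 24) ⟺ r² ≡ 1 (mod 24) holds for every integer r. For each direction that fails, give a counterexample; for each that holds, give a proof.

(⇐) This fails: take r = 1. Then 1² = 1 ≡ 1 (mod 24), yet 1 ≡ 1 (mod 24), not 11.

(⇒) Suppose r ≡ 11 (mod 24). Write r = 24j + 11. Then (24j + 11)² = 576j² + 528j + 121 = 24(24j² + 22j + 5) + 1, so r² ≡ 1 (mod 24).

The forward direction holds; the converse fails.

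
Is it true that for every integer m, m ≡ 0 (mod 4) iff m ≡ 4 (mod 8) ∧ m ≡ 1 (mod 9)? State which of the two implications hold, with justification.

Only the reverse direction holds.

(→) This fails: m = 0 gives 0 ≡ 0 (mod 4) but 0 ≡ 0 (mod 8), so the conjunction on the right does not hold.

(←) Conversely, if m ≡ 4 (mod 8) and m ≡ 1 (mod 9), then by the Chinese remainder theorem m ≡ 28 (mod 72). Since 28 ≡ 0 (mod 4) and 4 ∣ 72, we get m ≡ 0 (mod 4).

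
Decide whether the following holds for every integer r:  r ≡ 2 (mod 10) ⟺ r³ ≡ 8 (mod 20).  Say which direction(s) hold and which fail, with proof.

(⟸) The residues r modulo 20 with r³ ≡ 8 (mod 20) are exactly {2, 12}, and each is ≡ 2 (mod 10).

(⟹) Suppose r ≡ 2 (mod 10). Working modulo 20, r ∈ {2, 12}; for each such r, r³ ≡ 8 (mod 20).

Both implications hold.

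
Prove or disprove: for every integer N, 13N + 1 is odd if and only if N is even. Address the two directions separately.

Both implications hold.

[⇐] Suppose N is even; write N = 2j. Then 13N + 1 = 13·(2j) + 1 = 2·13j + 1, which is odd.

[⇒] Suppose 13N + 1 is odd. Since 13 is odd, 13N and N have the same parity, so 13N + 1 ≡ N + 1 (mod 2). As 1 is odd, 13N + 1 is odd exactly when N is even. Thus N is even.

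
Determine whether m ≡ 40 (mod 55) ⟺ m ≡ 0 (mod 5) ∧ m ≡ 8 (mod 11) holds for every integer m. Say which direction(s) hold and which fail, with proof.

(→) This fails: m = 40 gives 40 ≡ 40 (mod 55) but 40 ≡ 7 (mod 11), so the conjunction on the right does not hold.

(←) This fails: m = 30 satisfies both congruences on the right (30 ≡ 0 mod 5 and 30 ≡ 8 mod 11) yet 30 ≡ 30 (mod 55), not 40.

Both directions fail.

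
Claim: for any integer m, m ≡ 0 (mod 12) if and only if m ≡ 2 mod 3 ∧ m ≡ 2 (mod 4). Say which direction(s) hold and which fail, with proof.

(⟹) This fails: m = 0 gives 0 ≡ 0 (mod 12) but 0 ≡ 0 (mod 3), so the conjunction on the right does not hold.

(⟸) This fails: m = 2 satisfies both congruences on the right (2 ≡ 2 mod 3 and 2 ≡ 2 mod 4) yet 2 ≡ 2 (mod 12), not 0.

Neither implication holds.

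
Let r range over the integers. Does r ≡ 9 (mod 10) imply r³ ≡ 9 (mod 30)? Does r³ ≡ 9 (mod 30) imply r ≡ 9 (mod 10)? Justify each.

Only the converse holds.

(⟸) The residues r modulo 30 with r³ ≡ 9 (mod 30) are exactly {9}, and each is ≡ 9 (mod 10).

(⟹) This fails: take r = 19. Then 19 ≡ 9 (mod 10), but 19³ = 6859 ≡ 19 (mod 30), not 9.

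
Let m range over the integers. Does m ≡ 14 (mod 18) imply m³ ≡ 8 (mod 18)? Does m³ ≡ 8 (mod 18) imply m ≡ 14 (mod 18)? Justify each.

(⇒) Suppose m ≡ 14 (mod 18). Write m = 18j + 14. Then (18j + 14)³ = 5832j³ + 13608j² + 10584j + 2744 = 18(324j³ + 756j² + 588j + 152) + 8, so m³ ≡ 8 (mod 18).

(⇐) This fails: take m = 2. Then 2³ = 8 ≡ 8 (mod 18), yet 2 ≡ 2 (mod 18), not 14.

The forward direction holds; the converse fails.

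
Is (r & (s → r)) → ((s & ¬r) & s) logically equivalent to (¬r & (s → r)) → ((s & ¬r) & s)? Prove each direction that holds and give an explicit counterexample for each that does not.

(→) This fails. Under s = F, r = F, the left side is true but the right side is false.

(←) This fails. Under s = F, r = T, the left side is false but the right side is true.

(⇒) fails and (⇐) fails.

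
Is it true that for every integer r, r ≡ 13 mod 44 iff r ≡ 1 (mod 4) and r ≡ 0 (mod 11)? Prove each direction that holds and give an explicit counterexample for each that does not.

Both directions fail.

(→) This fails: r = 13 gives 13 ≡ 13 (mod 44) but 13 ≡ 2 (mod 11), so the conjunction on the right does not hold.

(←) This fails: r = 33 satisfies both congruences on the right (33 ≡ 1 mod 4 and 33 ≡ 0 mod 11) yet 33 ≡ 33 (mod 44), not 13.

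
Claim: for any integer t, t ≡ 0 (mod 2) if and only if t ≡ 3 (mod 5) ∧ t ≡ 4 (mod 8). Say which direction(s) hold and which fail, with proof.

(⇒) fails; (⇐) holds.

Forward direction. This fails: t = 0 gives 0 ≡ 0 (mod 2) but 0 ≡ 0 (mod 5), so the conjunction on the right does not hold.

Converse. If t ≡ 3 (mod 5) and t ≡ 4 (mod 8), then by the Chinese remainder theorem t ≡ 28 (mod 40). Since 28 ≡ 0 (mod 2) and 2 ∣ 40, we get t ≡ 0 (mod 2).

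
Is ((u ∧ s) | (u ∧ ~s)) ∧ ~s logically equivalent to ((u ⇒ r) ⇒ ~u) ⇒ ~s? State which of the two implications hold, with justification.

The forward direction holds; the converse fails.

[⇒] Assume the antecedent. If u is true, the antecedent forces (u = T, s = F, r = F) or (u = T, s = F, r = T), and ((u ⇒ r) ⇒ ~u) ⇒ ~s holds there. If u is false, the antecedent cannot hold. Either way ((u ⇒ r) ⇒ ~u) ⇒ ~s holds.

[⇐] This fails. Under u = F, s = F, r = F, the left side is false but the right side is true.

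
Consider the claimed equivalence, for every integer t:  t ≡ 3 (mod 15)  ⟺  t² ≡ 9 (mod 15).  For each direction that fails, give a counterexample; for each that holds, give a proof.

The forward direction holds; the converse fails.

[⇐] This fails: take t = 12. Then 12² = 144 ≡ 9 (mod 15), yet 12 ≡ 12 (mod 15), not 3.

[⇒] Suppose t ≡ 3 (mod 15). Write t = 15j + 3. Then (15j + 3)² = 225j² + 90j + 9 = 15(15j² + 6j) + 9, so t² ≡ 9 (mod 15).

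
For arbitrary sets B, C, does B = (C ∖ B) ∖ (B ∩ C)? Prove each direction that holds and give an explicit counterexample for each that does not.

Forward inclusion. This inclusion fails. Take B = {1}, C = ∅; then 1 ∈ B but 1 ∉ (C ∖ B) ∖ (B ∩ C).

Reverse inclusion. This inclusion fails. Take B = ∅, C = {1}; then 1 ∈ (C ∖ B) ∖ (B ∩ C) but 1 ∉ B.

(⊆) fails and (⊇) fails.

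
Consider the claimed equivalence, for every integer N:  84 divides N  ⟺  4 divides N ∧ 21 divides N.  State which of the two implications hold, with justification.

[⇒] If 84 ∣ N, write N = 84q. Since 84 = 21·4, N = 4·(21q), so 4 ∣ N; and since 84 = 4·21, N = 21·(4q), so 21 ∣ N.

[⇐] Suppose 4 ∣ N and 21 ∣ N. Any common multiple of 4 and 21 is a multiple of their lcm; here gcd(4, 21) = 1, so lcm(4, 21) = 4·21 = 84, so 84 ∣ N.

Equivalent; both directions hold.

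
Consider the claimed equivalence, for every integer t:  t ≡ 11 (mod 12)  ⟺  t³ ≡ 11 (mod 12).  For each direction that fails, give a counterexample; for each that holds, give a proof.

Converse. Suppose t³ ≡ 11 (mod 12). The only residue r in {0, …, 11} with r³ ≡ 11 (mod 12) is r = 11, so t ≡ 11 (mod 12).

Forward direction. Suppose t ≡ 11 (mod 12). Write t = 12j + 11. Then (12j + 11)³ = 1728j³ + 4752j² + 4356j + 1331 = 12(144j³ + 396j² + 363j + 110) + 11, so t³ ≡ 11 (mod 12).

Equivalent; both directions hold.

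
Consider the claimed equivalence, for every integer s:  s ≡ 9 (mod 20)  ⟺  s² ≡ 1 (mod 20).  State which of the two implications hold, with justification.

Forward direction. Suppose s ≡ 9 (mod 20). Write s = 20j + 9. Then (20j + 9)² = 400j² + 360j + 81 = 20(20j² + 18j + 4) + 1, so s² ≡ 1 (mod 20).

Converse. This fails: take s = 1. Then 1² = 1 ≡ 1 (mod 20), yet 1 ≡ 1 (mod 20), not 9.

(⇒) holds; (⇐) fails.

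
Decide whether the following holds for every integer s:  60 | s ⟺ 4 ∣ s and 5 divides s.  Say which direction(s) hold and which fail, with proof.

The forward direction holds; the converse fails.

(⇒) If 60 ∣ s, write s = 60q. Since 60 = 15·4, s = 4·(15q), so 4 ∣ s; and since 60 = 12·5, s = 5·(12q), so 5 ∣ s.

(⇐) This fails: take s = 20. Both 4 ∣ 20 and 5 ∣ 20, yet 20 is not a multiple of 60 (since 20 = 0·60 + 20), so 60 ∤ 20.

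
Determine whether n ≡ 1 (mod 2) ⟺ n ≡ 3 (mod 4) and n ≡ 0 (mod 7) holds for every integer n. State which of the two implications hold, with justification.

Not equivalent: only (⇐) holds.

(→) This fails: n = 1 gives 1 ≡ 1 (mod 2) but 1 ≡ 1 (mod 4), so the conjunction on the right does not hold.

(←) Conversely, if n ≡ 3 (mod 4) and n ≡ 0 (mod 7), then by the Chinese remainder theorem n ≡ 7 (mod 28). Since 7 ≡ 1 (mod 2) and 2 ∣ 28, we get n ≡ 1 (mod 2).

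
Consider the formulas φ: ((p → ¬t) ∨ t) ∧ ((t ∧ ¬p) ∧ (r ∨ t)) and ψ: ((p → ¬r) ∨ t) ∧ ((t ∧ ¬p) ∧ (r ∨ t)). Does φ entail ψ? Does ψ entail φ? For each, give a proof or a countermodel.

Both implications hold.

Forward direction. Assume the antecedent. If t is true, the antecedent forces (t = T, p = F, r = F) or (t = T, p = F, r = T), and the consequent holds there. If t is false, the antecedent cannot hold. Either way the consequent holds.

Converse. Assume the antecedent. If t is true, the antecedent forces (t = T, p = F, r = F) or (t = T, p = F, r = T), and the consequent holds there. If t is false, the antecedent cannot hold. Either way the consequent holds.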